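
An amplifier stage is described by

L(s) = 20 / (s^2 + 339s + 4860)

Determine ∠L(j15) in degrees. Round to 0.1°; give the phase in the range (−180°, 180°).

Substitute s = j15:
Numerator: 20 = 20 + j0
Denominator: (j15)^2 + 339(j15) + 4860 = 4635 + j5085
|N| = √(20² + 0²) ≈ 20, ∠N ≈ 0.00°
|D| = √(4635² + 5085²) ≈ 6880.4, ∠D ≈ 47.65°
∠L = 0.00° − 47.65° = -47.65°

-47.7°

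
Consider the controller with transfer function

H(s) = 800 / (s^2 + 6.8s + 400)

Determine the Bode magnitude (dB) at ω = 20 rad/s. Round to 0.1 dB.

At s = jω = j20:
quadratic: (j20)² + 6.8·j20 + 400 = 0 + j136 → |·| ≈ 136, ∠ ≈ 90.00°
|H| = 800 / 136 ≈ 5.8824
Gain = 20 log₁₀(5.8824) ≈ 15.39 dB

15.4 dB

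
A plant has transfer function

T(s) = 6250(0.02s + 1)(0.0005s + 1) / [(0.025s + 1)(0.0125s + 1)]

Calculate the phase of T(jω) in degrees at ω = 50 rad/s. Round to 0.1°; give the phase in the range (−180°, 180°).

At ω = 50 rad/s:
zero (1 + j50·0.02) = 1 + j1 → |·| ≈ 1.4142, ∠ ≈ 45.00°
zero (1 + j50·0.0005) = 1 + j0.025 → |·| ≈ 1.0003, ∠ ≈ 1.43°
pole (1 + j50·0.025) = 1 + j1.25 → |·| ≈ 1.6008, ∠ ≈ 51.34°
pole (1 + j50·0.0125) = 1 + j0.625 → |·| ≈ 1.1792, ∠ ≈ 32.01°
∠T = (45.00° + 1.43°) − (51.34° + 32.01°) = -36.92°

-36.9°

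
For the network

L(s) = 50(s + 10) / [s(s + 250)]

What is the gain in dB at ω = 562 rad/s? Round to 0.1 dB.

At s = jω = j562:
zero (s+10): 10 + j562 → |·| = √(10²+562²) = √315944 ≈ 562.09, ∠ = arctan(562/10) ≈ 88.98°
pole (s+250): 250 + j562 → |·| = √(250²+562²) = √378344 ≈ 615.1, ∠ = arctan(562/250) ≈ 66.02°
pole at origin: |s| = 562, ∠ = 90.00° (in denominator)
|L| = 50 · 562.09 / 3.4569e+05 ≈ 0.0813
Gain = 20 log₁₀(0.0813) ≈ -21.80 dB

-21.8 dB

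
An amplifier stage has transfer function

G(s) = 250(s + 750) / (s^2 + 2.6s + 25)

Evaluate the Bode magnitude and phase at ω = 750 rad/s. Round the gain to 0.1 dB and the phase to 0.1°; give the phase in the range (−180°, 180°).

At s = jω = j750:
zero (s+750): 750 + j750 → |·| = √(750²+750²) = √1125000 ≈ 1060.7, ∠ = arctan(750/750) ≈ 45.00°
quadratic: (j750)² + 2.6·j750 + 25 = -562475 + j1950 → |·| ≈ 5.6248e+05, ∠ ≈ 179.80°
|G| = 250 · 1060.7 / 5.6248e+05 ≈ 0.47144
Gain = 20 log₁₀(0.47144) ≈ -6.53 dB
∠G = 45.00° − 179.80° = -134.80°

-6.5 dB, -134.8°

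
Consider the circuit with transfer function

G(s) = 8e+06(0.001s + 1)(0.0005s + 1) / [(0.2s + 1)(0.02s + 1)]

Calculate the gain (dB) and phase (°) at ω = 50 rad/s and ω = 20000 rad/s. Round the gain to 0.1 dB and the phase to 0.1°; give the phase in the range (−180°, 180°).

ω = 50: 115.0 dB, -125.0°; ω = 20000: 60.1 dB, -8.4°

At ω = 50 rad/s:
zero (1 + j50·0.001) = 1 + j0.05 → |·| ≈ 1.0012, ∠ ≈ 2.86°
zero (1 + j50·0.0005) = 1 + j0.025 → |·| ≈ 1.0003, ∠ ≈ 1.43°
pole (1 + j50·0.2) = 1 + j10 → |·| ≈ 10.05, ∠ ≈ 84.29°
pole (1 + j50·0.02) = 1 + j1 → |·| ≈ 1.4142, ∠ ≈ 45.00°
|G| = 8e+06 · 1.0012 · 1.0003 / (10.05 · 1.4142) ≈ 5.6372e+05
Gain = 20 log₁₀(5.6372e+05) ≈ 115.02 dB
∠G = (2.86° + 1.43°) − (84.29° + 45.00°) = -125.00°

At ω = 20000 rad/s:
zero (1 + j20000·0.001) = 1 + j20 → |·| ≈ 20.025, ∠ ≈ 87.14°
zero (1 + j20000·0.0005) = 1 + j10 → |·| ≈ 10.05, ∠ ≈ 84.29°
pole (1 + j20000·0.2) = 1 + j4000 → |·| ≈ 4000, ∠ ≈ 89.99°
pole (1 + j20000·0.02) = 1 + j400 → |·| ≈ 400, ∠ ≈ 89.86°
|G| = 8e+06 · 20.025 · 10.05 / (4000 · 400) ≈ 1006.3
Gain = 20 log₁₀(1006.3) ≈ 60.05 dB
∠G = (87.14° + 84.29°) − (89.99° + 89.86°) = -8.42°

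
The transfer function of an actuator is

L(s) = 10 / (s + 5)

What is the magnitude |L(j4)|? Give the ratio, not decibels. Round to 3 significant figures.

Substitute s = j4:
Numerator: 10 = 10 + j0
Denominator: (j4) + 5 = 5 + j4
|N| = √(10² + 0²) ≈ 10, ∠N ≈ 0.00°
|D| = √(5² + 4²) ≈ 6.4031, ∠D ≈ 38.66°
|L| = 10 / 6.4031 ≈ 1.5617

1.56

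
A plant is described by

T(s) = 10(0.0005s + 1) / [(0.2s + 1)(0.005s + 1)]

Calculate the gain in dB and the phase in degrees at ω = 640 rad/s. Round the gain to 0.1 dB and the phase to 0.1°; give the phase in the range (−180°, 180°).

At ω = 640 rad/s:
zero (1 + j640·0.0005) = 1 + j0.32 → |·| ≈ 1.05, ∠ ≈ 17.74°
pole (1 + j640·0.2) = 1 + j128 → |·| ≈ 128, ∠ ≈ 89.55°
pole (1 + j640·0.005) = 1 + j3.2 → |·| ≈ 3.3526, ∠ ≈ 72.65°
|T| = 10 · 1.05 / (128 · 3.3526) ≈ 0.024468
Gain = 20 log₁₀(0.024468) ≈ -32.23 dB
∠T = (17.74°) − (89.55° + 72.65°) = -144.46°

-32.2 dB, -144.5°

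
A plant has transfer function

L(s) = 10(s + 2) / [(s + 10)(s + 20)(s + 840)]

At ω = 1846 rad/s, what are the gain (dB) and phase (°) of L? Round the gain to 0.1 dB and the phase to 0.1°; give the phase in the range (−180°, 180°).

At s = jω = j1846:
zero (s+2): 2 + j1846 → |·| = √(2²+1846²) = √3407720 ≈ 1846, ∠ = arctan(1846/2) ≈ 89.94°
pole (s+10): 10 + j1846 → |·| = √(10²+1846²) = √3407816 ≈ 1846, ∠ = arctan(1846/10) ≈ 89.69°
pole (s+20): 20 + j1846 → |·| = √(20²+1846²) = √3408116 ≈ 1846.1, ∠ = arctan(1846/20) ≈ 89.38°
pole (s+840): 840 + j1846 → |·| = √(840²+1846²) = √4113316 ≈ 2028.1, ∠ = arctan(1846/840) ≈ 65.53°
|L| = 10 · 1846 / 6.9116e+09 ≈ 2.6709e-06
Gain = 20 log₁₀(2.6709e-06) ≈ -111.47 dB
∠L = 89.94° − 244.60° = -154.66°

-111.5 dB, -154.7°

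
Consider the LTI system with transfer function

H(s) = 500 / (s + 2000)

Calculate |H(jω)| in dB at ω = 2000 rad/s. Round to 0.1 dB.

Substitute s = j2000:
Numerator: 500 = 500 + j0
Denominator: (j2000) + 2000 = 2000 + j2000
|N| = √(500² + 0²) ≈ 500, ∠N ≈ 0.00°
|D| = √(2000² + 2000²) ≈ 2828.4, ∠D ≈ 45.00°
|H| = 500 / 2828.4 ≈ 0.17678
Gain = 20 log₁₀(0.17678) ≈ -15.05 dB

-15.1 dB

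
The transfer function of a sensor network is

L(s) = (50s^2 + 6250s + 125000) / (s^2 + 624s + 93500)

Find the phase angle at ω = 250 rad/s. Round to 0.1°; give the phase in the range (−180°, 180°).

73.7°

Substitute s = j250:
Numerator: 50(j250)^2 + 6250(j250) + 125000 = -3000000 + j1562500
Denominator: (j250)^2 + 624(j250) + 93500 = 31000 + j156000
|N| = √(3000000² + 1562500²) ≈ 3.3825e+06, ∠N ≈ 152.49°
|D| = √(31000² + 156000²) ≈ 1.5905e+05, ∠D ≈ 78.76°
∠L = 152.49° − 78.76° = 73.73°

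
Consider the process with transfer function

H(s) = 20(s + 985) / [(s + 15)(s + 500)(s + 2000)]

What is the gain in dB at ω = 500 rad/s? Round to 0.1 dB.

At s = jω = j500:
zero (s+985): 985 + j500 → |·| = √(985²+500²) = √1220225 ≈ 1104.6, ∠ = arctan(500/985) ≈ 26.91°
pole (s+15): 15 + j500 → |·| = √(15²+500²) = √250225 ≈ 500.22, ∠ = arctan(500/15) ≈ 88.28°
pole (s+500): 500 + j500 → |·| = √(500²+500²) = √500000 ≈ 707.11, ∠ = arctan(500/500) ≈ 45.00°
pole (s+2000): 2000 + j500 → |·| = √(2000²+500²) = √4250000 ≈ 2061.6, ∠ = arctan(500/2000) ≈ 14.04°
|H| = 20 · 1104.6 / 7.2921e+08 ≈ 3.0296e-05
Gain = 20 log₁₀(3.0296e-05) ≈ -90.37 dB

-90.4 dB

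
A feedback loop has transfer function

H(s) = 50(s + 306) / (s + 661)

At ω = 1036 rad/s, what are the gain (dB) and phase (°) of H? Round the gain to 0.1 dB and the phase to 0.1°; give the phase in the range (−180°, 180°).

32.9 dB, 16.1°

At s = jω = j1036:
zero (s+306): 306 + j1036 → |·| = √(306²+1036²) = √1166932 ≈ 1080.2, ∠ = arctan(1036/306) ≈ 73.54°
pole (s+661): 661 + j1036 → |·| = √(661²+1036²) = √1510217 ≈ 1228.9, ∠ = arctan(1036/661) ≈ 57.46°
|H| = 50 · 1080.2 / 1228.9 ≈ 43.95
Gain = 20 log₁₀(43.95) ≈ 32.86 dB
∠H = 73.54° − 57.46° = 16.08°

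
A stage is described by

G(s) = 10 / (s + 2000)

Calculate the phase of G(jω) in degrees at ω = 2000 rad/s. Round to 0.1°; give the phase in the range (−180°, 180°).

Substitute s = j2000:
Numerator: 10 = 10 + j0
Denominator: (j2000) + 2000 = 2000 + j2000
|N| = √(10² + 0²) ≈ 10, ∠N ≈ 0.00°
|D| = √(2000² + 2000²) ≈ 2828.4, ∠D ≈ 45.00°
∠G = 0.00° − 45.00° = -45.00°

-45.0°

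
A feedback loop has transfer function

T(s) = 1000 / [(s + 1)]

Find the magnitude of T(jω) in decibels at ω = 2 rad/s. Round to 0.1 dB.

At ω = 2 rad/s:
pole (1 + j2·1) = 1 + j2 → |·| ≈ 2.2361, ∠ ≈ 63.43°
|T| = 1000 · 1 / (2.2361) ≈ 447.21
Gain = 20 log₁₀(447.21) ≈ 53.01 dB

53.0 dB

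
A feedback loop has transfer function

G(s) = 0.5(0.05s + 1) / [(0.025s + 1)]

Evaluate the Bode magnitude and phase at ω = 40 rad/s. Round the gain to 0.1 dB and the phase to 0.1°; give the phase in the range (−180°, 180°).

At ω = 40 rad/s:
zero (1 + j40·0.05) = 1 + j2 → |·| ≈ 2.2361, ∠ ≈ 63.43°
pole (1 + j40·0.025) = 1 + j1 → |·| ≈ 1.4142, ∠ ≈ 45.00°
|G| = 0.5 · 2.2361 / (1.4142) ≈ 0.79059
Gain = 20 log₁₀(0.79059) ≈ -2.04 dB
∠G = (63.43°) − (45.00°) = 18.43°

-2.0 dB, 18.4°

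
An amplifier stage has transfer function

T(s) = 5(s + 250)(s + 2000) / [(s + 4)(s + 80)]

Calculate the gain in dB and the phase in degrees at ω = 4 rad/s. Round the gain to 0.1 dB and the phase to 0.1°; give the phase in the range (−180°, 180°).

74.8 dB, -46.8°

At s = jω = j4:
zero (s+250): 250 + j4 → |·| = √(250²+4²) = √62516 ≈ 250.03, ∠ = arctan(4/250) ≈ 0.92°
zero (s+2000): 2000 + j4 → |·| = √(2000²+4²) = √4000016 ≈ 2000, ∠ = arctan(4/2000) ≈ 0.11°
pole (s+4): 4 + j4 → |·| = √(4²+4²) = √32 ≈ 5.6569, ∠ = arctan(4/4) ≈ 45.00°
pole (s+80): 80 + j4 → |·| = √(80²+4²) = √6416 ≈ 80.1, ∠ = arctan(4/80) ≈ 2.86°
|T| = 5 · 5.0006e+05 / 453.12 ≈ 5518
Gain = 20 log₁₀(5518) ≈ 74.84 dB
∠T = 1.03° − 47.86° = -46.83°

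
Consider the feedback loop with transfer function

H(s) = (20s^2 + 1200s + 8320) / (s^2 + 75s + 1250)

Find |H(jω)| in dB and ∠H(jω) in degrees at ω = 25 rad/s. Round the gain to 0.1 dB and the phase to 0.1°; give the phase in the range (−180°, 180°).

Substitute s = j25:
Numerator: 20(j25)^2 + 1200(j25) + 8320 = -4180 + j30000
Denominator: (j25)^2 + 75(j25) + 1250 = 625 + j1875
|N| = √(4180² + 30000²) ≈ 30290, ∠N ≈ 97.93°
|D| = √(625² + 1875²) ≈ 1976.4, ∠D ≈ 71.57°
|H| = 30290 / 1976.4 ≈ 15.326
Gain = 20 log₁₀(15.326) ≈ 23.71 dB
∠H = 97.93° − 71.57° = 26.36°

23.7 dB, 26.4°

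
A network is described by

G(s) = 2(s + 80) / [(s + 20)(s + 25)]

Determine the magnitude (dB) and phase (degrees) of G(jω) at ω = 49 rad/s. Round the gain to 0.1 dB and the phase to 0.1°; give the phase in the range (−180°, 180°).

At s = jω = j49:
zero (s+80): 80 + j49 → |·| = √(80²+49²) = √8801 ≈ 93.814, ∠ = arctan(49/80) ≈ 31.49°
pole (s+20): 20 + j49 → |·| = √(20²+49²) = √2801 ≈ 52.924, ∠ = arctan(49/20) ≈ 67.80°
pole (s+25): 25 + j49 → |·| = √(25²+49²) = √3026 ≈ 55.009, ∠ = arctan(49/25) ≈ 62.97°
|G| = 2 · 93.814 / 2911.3 ≈ 0.064448
Gain = 20 log₁₀(0.064448) ≈ -23.82 dB
∠G = 31.49° − 130.77° = -99.28°

-23.8 dB, -99.3°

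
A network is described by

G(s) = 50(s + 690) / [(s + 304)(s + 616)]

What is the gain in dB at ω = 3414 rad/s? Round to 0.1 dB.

-36.7 dB

At s = jω = j3414:
zero (s+690): 690 + j3414 → |·| = √(690²+3414²) = √12131496 ≈ 3483, ∠ = arctan(3414/690) ≈ 78.57°
pole (s+304): 304 + j3414 → |·| = √(304²+3414²) = √11747812 ≈ 3427.5, ∠ = arctan(3414/304) ≈ 84.91°
pole (s+616): 616 + j3414 → |·| = √(616²+3414²) = √12034852 ≈ 3469.1, ∠ = arctan(3414/616) ≈ 79.77°
|G| = 50 · 3483 / 1.189e+07 ≈ 0.014647
Gain = 20 log₁₀(0.014647) ≈ -36.69 dB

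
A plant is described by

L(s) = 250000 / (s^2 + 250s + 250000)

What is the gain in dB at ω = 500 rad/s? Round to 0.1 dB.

6.0 dB

At s = jω = j500:
quadratic: (j500)² + 250·j500 + 250000 = 0 + j125000 → |·| ≈ 1.25e+05, ∠ ≈ 90.00°
|L| = 250000 / 1.25e+05 ≈ 2
Gain = 20 log₁₀(2) ≈ 6.02 dB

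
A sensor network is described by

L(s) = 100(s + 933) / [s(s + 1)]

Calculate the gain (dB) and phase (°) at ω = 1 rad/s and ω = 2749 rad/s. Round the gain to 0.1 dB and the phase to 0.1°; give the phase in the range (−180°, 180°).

ω = 1: 96.4 dB, -134.9°; ω = 2749: -28.3 dB, -108.7°

At s = jω = j1:
zero (s+933): 933 + j1 → |·| = √(933²+1²) = √870490 ≈ 933, ∠ = arctan(1/933) ≈ 0.06°
pole (s+1): 1 + j1 → |·| = √(1²+1²) = √2 ≈ 1.4142, ∠ = arctan(1/1) ≈ 45.00°
pole at origin: |s| = 1, ∠ = 90.00° (in denominator)
|L| = 100 · 933 / 1.4142 ≈ 65974
Gain = 20 log₁₀(65974) ≈ 96.39 dB
∠L = 0.06° − 135.00° = -134.94°

At s = jω = j2749:
zero (s+933): 933 + j2749 → |·| = √(933²+2749²) = √8427490 ≈ 2903, ∠ = arctan(2749/933) ≈ 71.25°
pole (s+1): 1 + j2749 → |·| = √(1²+2749²) = √7557002 ≈ 2749, ∠ = arctan(2749/1) ≈ 89.98°
pole at origin: |s| = 2749, ∠ = 90.00° (in denominator)
|L| = 100 · 2903 / 7.557e+06 ≈ 0.038415
Gain = 20 log₁₀(0.038415) ≈ -28.31 dB
∠L = 71.25° − 179.98° = -108.73°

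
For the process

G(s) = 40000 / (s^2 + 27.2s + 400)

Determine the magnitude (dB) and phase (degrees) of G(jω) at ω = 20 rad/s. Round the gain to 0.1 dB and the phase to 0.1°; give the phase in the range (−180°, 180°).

At s = jω = j20:
quadratic: (j20)² + 27.2·j20 + 400 = 0 + j544 → |·| ≈ 544, ∠ ≈ 90.00°
|G| = 40000 / 544 ≈ 73.529
Gain = 20 log₁₀(73.529) ≈ 37.33 dB
∠G = 0.00° − 90.00° = -90.00°

37.3 dB, -90.0°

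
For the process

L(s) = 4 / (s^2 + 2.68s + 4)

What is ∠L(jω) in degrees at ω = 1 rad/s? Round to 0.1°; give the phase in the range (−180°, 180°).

At s = jω = j1:
quadratic: (j1)² + 2.68·j1 + 4 = 3 + j2.68 → |·| ≈ 4.0227, ∠ ≈ 41.78°
∠L = 0.00° − 41.78° = -41.78°

-41.8°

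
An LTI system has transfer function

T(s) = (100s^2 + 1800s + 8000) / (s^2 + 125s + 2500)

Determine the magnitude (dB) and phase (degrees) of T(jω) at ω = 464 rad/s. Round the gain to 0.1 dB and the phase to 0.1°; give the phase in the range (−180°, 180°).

39.8 dB, 13.0°

Substitute s = j464:
Numerator: 100(j464)^2 + 1800(j464) + 8000 = -21521600 + j835200
Denominator: (j464)^2 + 125(j464) + 2500 = -212796 + j58000
|N| = √(21521600² + 835200²) ≈ 2.1538e+07, ∠N ≈ 177.78°
|D| = √(212796² + 58000²) ≈ 2.2056e+05, ∠D ≈ 164.75°
|T| = 2.1538e+07 / 2.2056e+05 ≈ 97.651
Gain = 20 log₁₀(97.651) ≈ 39.79 dB
∠T = 177.78° − 164.75° = 13.03°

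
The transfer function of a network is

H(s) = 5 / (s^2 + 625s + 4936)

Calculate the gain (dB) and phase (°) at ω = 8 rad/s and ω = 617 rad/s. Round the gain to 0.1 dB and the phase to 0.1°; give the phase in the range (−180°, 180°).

ω = 8: -62.9 dB, -45.7°; ω = 617: -100.6 dB, -134.3°

Substitute s = j8:
Numerator: 5 = 5 + j0
Denominator: (j8)^2 + 625(j8) + 4936 = 4872 + j5000
|N| = √(5² + 0²) ≈ 5, ∠N ≈ 0.00°
|D| = √(4872² + 5000²) ≈ 6981.1, ∠D ≈ 45.74°
|H| = 5 / 6981.1 ≈ 0.00071622
Gain = 20 log₁₀(0.00071622) ≈ -62.90 dB
∠H = 0.00° − 45.74° = -45.74°

Substitute s = j617:
Numerator: 5 = 5 + j0
Denominator: (j617)^2 + 625(j617) + 4936 = -375753 + j385625
|N| = √(5² + 0²) ≈ 5, ∠N ≈ 0.00°
|D| = √(375753² + 385625²) ≈ 5.3842e+05, ∠D ≈ 134.26°
|H| = 5 / 5.3842e+05 ≈ 9.2864e-06
Gain = 20 log₁₀(9.2864e-06) ≈ -100.64 dB
∠H = 0.00° − 134.26° = -134.26°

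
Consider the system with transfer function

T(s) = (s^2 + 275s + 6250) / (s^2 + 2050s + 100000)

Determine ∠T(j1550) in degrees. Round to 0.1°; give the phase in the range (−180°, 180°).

44.0°

Substitute s = j1550:
Numerator: (j1550)^2 + 275(j1550) + 6250 = -2396250 + j426250
Denominator: (j1550)^2 + 2050(j1550) + 100000 = -2302500 + j3177500
|N| = √(2396250² + 426250²) ≈ 2.4339e+06, ∠N ≈ 169.91°
|D| = √(2302500² + 3177500²) ≈ 3.924e+06, ∠D ≈ 125.93°
∠T = 169.91° − 125.93° = 43.98°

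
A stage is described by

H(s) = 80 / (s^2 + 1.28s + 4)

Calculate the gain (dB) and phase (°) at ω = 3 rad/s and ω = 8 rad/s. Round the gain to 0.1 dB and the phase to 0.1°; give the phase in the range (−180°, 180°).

ω = 3: 22.1 dB, -142.5°; ω = 8: 2.4 dB, -170.3°

At s = jω = j3:
quadratic: (j3)² + 1.28·j3 + 4 = -5 + j3.84 → |·| ≈ 6.3044, ∠ ≈ 142.48°
|H| = 80 / 6.3044 ≈ 12.69
Gain = 20 log₁₀(12.69) ≈ 22.07 dB
∠H = 0.00° − 142.48° = -142.48°

At s = jω = j8:
quadratic: (j8)² + 1.28·j8 + 4 = -60 + j10.24 → |·| ≈ 60.868, ∠ ≈ 170.31°
|H| = 80 / 60.868 ≈ 1.3143
Gain = 20 log₁₀(1.3143) ≈ 2.37 dB
∠H = 0.00° − 170.31° = -170.31°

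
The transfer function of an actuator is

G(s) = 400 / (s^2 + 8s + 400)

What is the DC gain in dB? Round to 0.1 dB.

0.0 dB

G(0) = 400 / 400 = 1
20 log₁₀(1) ≈ 0.00 dB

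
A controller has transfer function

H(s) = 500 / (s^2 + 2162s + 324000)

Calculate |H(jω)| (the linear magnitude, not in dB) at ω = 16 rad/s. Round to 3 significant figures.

0.00154

Substitute s = j16:
Numerator: 500 = 500 + j0
Denominator: (j16)^2 + 2162(j16) + 324000 = 323744 + j34592
|N| = √(500² + 0²) ≈ 500, ∠N ≈ 0.00°
|D| = √(323744² + 34592²) ≈ 3.2559e+05, ∠D ≈ 6.10°
|H| = 500 / 3.2559e+05 ≈ 0.0015357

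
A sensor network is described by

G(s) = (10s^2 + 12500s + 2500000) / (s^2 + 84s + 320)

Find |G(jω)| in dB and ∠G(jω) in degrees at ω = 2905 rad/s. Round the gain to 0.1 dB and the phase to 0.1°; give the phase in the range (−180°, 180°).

Substitute s = j2905:
Numerator: 10(j2905)^2 + 12500(j2905) + 2500000 = -81890250 + j36312500
Denominator: (j2905)^2 + 84(j2905) + 320 = -8438705 + j244020
|N| = √(81890250² + 36312500²) ≈ 8.958e+07, ∠N ≈ 156.09°
|D| = √(8438705² + 244020²) ≈ 8.4422e+06, ∠D ≈ 178.34°
|G| = 8.958e+07 / 8.4422e+06 ≈ 10.611
Gain = 20 log₁₀(10.611) ≈ 20.52 dB
∠G = 156.09° − 178.34° = -22.25°

20.5 dB, -22.3°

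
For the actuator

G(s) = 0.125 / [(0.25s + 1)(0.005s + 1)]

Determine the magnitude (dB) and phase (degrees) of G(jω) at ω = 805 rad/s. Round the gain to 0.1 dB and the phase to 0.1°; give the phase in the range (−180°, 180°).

At ω = 805 rad/s:
pole (1 + j805·0.25) = 1 + j201.25 → |·| ≈ 201.25, ∠ ≈ 89.72°
pole (1 + j805·0.005) = 1 + j4.025 → |·| ≈ 4.1474, ∠ ≈ 76.05°
|G| = 0.125 · 1 / (201.25 · 4.1474) ≈ 0.00014976
Gain = 20 log₁₀(0.00014976) ≈ -76.49 dB
∠G = (0°) − (89.72° + 76.05°) = -165.77°

-76.5 dB, -165.8°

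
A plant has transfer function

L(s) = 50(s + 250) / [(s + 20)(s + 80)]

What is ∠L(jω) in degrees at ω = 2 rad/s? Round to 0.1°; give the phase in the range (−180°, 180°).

At s = jω = j2:
zero (s+250): 250 + j2 → |·| = √(250²+2²) = √62504 ≈ 250.01, ∠ = arctan(2/250) ≈ 0.46°
pole (s+20): 20 + j2 → |·| = √(20²+2²) = √404 ≈ 20.1, ∠ = arctan(2/20) ≈ 5.71°
pole (s+80): 80 + j2 → |·| = √(80²+2²) = √6404 ≈ 80.025, ∠ = arctan(2/80) ≈ 1.43°
∠L = 0.46° − 7.14° = -6.68°

-6.7°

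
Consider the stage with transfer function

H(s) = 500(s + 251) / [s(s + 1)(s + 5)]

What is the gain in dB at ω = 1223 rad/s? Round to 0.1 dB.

-69.3 dB

At s = jω = j1223:
zero (s+251): 251 + j1223 → |·| = √(251²+1223²) = √1558730 ≈ 1248.5, ∠ = arctan(1223/251) ≈ 78.40°
pole (s+1): 1 + j1223 → |·| = √(1²+1223²) = √1495730 ≈ 1223, ∠ = arctan(1223/1) ≈ 89.95°
pole (s+5): 5 + j1223 → |·| = √(5²+1223²) = √1495754 ≈ 1223, ∠ = arctan(1223/5) ≈ 89.77°
pole at origin: |s| = 1223, ∠ = 90.00° (in denominator)
|H| = 500 · 1248.5 / 1.8293e+09 ≈ 0.00034125
Gain = 20 log₁₀(0.00034125) ≈ -69.34 dB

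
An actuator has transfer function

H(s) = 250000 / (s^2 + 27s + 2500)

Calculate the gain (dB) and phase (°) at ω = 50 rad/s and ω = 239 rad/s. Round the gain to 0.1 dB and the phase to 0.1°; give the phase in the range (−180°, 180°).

ω = 50: 45.4 dB, -90.0°; ω = 239: 13.2 dB, -173.3°

At s = jω = j50:
quadratic: (j50)² + 27·j50 + 2500 = 0 + j1350 → |·| ≈ 1350, ∠ ≈ 90.00°
|H| = 250000 / 1350 ≈ 185.19
Gain = 20 log₁₀(185.19) ≈ 45.35 dB
∠H = 0.00° − 90.00° = -90.00°

At s = jω = j239:
quadratic: (j239)² + 27·j239 + 2500 = -54621 + j6453 → |·| ≈ 55001, ∠ ≈ 173.26°
|H| = 250000 / 55001 ≈ 4.5454
Gain = 20 log₁₀(4.5454) ≈ 13.15 dB
∠H = 0.00° − 173.26° = -173.26°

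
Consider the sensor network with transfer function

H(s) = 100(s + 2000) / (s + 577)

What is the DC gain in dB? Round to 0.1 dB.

H(0) = 100·2000 / (577) ≈ 346.62
20 log₁₀(346.62) ≈ 50.80 dB

50.8 dB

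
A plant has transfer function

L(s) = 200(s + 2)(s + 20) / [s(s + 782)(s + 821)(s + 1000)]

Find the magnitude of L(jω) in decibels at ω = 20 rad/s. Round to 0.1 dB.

At s = jω = j20:
zero (s+2): 2 + j20 → |·| = √(2²+20²) = √404 ≈ 20.1, ∠ = arctan(20/2) ≈ 84.29°
zero (s+20): 20 + j20 → |·| = √(20²+20²) = √800 ≈ 28.284, ∠ = arctan(20/20) ≈ 45.00°
pole (s+782): 782 + j20 → |·| = √(782²+20²) = √611924 ≈ 782.26, ∠ = arctan(20/782) ≈ 1.47°
pole (s+821): 821 + j20 → |·| = √(821²+20²) = √674441 ≈ 821.24, ∠ = arctan(20/821) ≈ 1.40°
pole (s+1000): 1000 + j20 → |·| = √(1000²+20²) = √1000400 ≈ 1000.2, ∠ = arctan(20/1000) ≈ 1.15°
pole at origin: |s| = 20, ∠ = 90.00° (in denominator)
|L| = 200 · 568.51 / 1.2851e+10 ≈ 8.8477e-06
Gain = 20 log₁₀(8.8477e-06) ≈ -101.06 dB

-101.1 dB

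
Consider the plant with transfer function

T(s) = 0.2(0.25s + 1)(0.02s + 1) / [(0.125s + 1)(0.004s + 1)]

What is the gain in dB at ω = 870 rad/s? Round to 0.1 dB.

5.7 dB

At ω = 870 rad/s:
zero (1 + j870·0.25) = 1 + j217.5 → |·| ≈ 217.5, ∠ ≈ 89.74°
zero (1 + j870·0.02) = 1 + j17.4 → |·| ≈ 17.429, ∠ ≈ 86.71°
pole (1 + j870·0.125) = 1 + j108.75 → |·| ≈ 108.75, ∠ ≈ 89.47°
pole (1 + j870·0.004) = 1 + j3.48 → |·| ≈ 3.6208, ∠ ≈ 73.97°
|T| = 0.2 · 217.5 · 17.429 / (108.75 · 3.6208) ≈ 1.9254
Gain = 20 log₁₀(1.9254) ≈ 5.69 dB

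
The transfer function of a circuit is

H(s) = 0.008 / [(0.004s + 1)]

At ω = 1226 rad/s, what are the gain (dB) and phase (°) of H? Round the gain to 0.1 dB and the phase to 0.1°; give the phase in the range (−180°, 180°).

At ω = 1226 rad/s:
pole (1 + j1226·0.004) = 1 + j4.904 → |·| ≈ 5.0049, ∠ ≈ 78.47°
|H| = 0.008 · 1 / (5.0049) ≈ 0.0015984
Gain = 20 log₁₀(0.0015984) ≈ -55.93 dB
∠H = (0°) − (78.47°) = -78.47°

-55.9 dB, -78.5°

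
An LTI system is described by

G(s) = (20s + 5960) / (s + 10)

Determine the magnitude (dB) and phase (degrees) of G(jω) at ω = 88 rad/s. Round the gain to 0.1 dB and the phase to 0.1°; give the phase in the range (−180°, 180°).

36.9 dB, -67.1°

Substitute s = j88:
Numerator: 20(j88) + 5960 = 5960 + j1760
Denominator: (j88) + 10 = 10 + j88
|N| = √(5960² + 1760²) ≈ 6214.4, ∠N ≈ 16.45°
|D| = √(10² + 88²) ≈ 88.566, ∠D ≈ 83.52°
|G| = 6214.4 / 88.566 ≈ 70.167
Gain = 20 log₁₀(70.167) ≈ 36.92 dB
∠G = 16.45° − 83.52° = -67.07°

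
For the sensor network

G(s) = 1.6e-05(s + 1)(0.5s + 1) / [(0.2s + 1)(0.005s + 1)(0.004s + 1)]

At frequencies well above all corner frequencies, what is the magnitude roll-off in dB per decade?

Each pole contributes −20 dB/decade at high frequency; each zero contributes +20 dB/decade.
Net: 2 zero(s) − 3 pole(s) → -20 dB/decade.

-20 dB/decade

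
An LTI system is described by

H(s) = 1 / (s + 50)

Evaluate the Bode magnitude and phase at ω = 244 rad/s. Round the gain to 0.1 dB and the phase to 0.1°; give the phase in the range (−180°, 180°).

At s = jω = j244:
pole (s+50): 50 + j244 → |·| = √(50²+244²) = √62036 ≈ 249.07, ∠ = arctan(244/50) ≈ 78.42°
|H| = 1 / 249.07 ≈ 0.0040149
Gain = 20 log₁₀(0.0040149) ≈ -47.93 dB
∠H = 0.00° − 78.42° = -78.42°

-47.9 dB, -78.4°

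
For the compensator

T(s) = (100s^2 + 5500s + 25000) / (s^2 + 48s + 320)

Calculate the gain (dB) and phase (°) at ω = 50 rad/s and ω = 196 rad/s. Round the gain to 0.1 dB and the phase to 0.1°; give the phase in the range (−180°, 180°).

ω = 50: 40.8 dB, -3.0°; ω = 196: 40.1 dB, -1.9°

Substitute s = j50:
Numerator: 100(j50)^2 + 5500(j50) + 25000 = -225000 + j275000
Denominator: (j50)^2 + 48(j50) + 320 = -2180 + j2400
|N| = √(225000² + 275000²) ≈ 3.5532e+05, ∠N ≈ 129.29°
|D| = √(2180² + 2400²) ≈ 3242.3, ∠D ≈ 132.25°
|T| = 3.5532e+05 / 3242.3 ≈ 109.59
Gain = 20 log₁₀(109.59) ≈ 40.80 dB
∠T = 129.29° − 132.25° = -2.96°

Substitute s = j196:
Numerator: 100(j196)^2 + 5500(j196) + 25000 = -3816600 + j1078000
Denominator: (j196)^2 + 48(j196) + 320 = -38096 + j9408
|N| = √(3816600² + 1078000²) ≈ 3.9659e+06, ∠N ≈ 164.23°
|D| = √(38096² + 9408²) ≈ 39240, ∠D ≈ 166.13°
|T| = 3.9659e+06 / 39240 ≈ 101.07
Gain = 20 log₁₀(101.07) ≈ 40.09 dB
∠T = 164.23° − 166.13° = -1.90°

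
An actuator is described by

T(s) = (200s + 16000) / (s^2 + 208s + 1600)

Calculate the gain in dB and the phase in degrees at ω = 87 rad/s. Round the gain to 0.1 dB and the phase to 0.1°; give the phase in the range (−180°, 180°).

1.9 dB, -60.9°

Substitute s = j87:
Numerator: 200(j87) + 16000 = 16000 + j17400
Denominator: (j87)^2 + 208(j87) + 1600 = -5969 + j18096
|N| = √(16000² + 17400²) ≈ 23638, ∠N ≈ 47.40°
|D| = √(5969² + 18096²) ≈ 19055, ∠D ≈ 108.26°
|T| = 23638 / 19055 ≈ 1.2405
Gain = 20 log₁₀(1.2405) ≈ 1.87 dB
∠T = 47.40° − 108.26° = -60.86°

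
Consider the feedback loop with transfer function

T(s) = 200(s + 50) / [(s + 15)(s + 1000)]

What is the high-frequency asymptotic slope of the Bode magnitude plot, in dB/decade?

-20 dB/decade

Each pole contributes −20 dB/decade at high frequency; each zero contributes +20 dB/decade.
Net: 1 zero(s) − 2 pole(s) → -20 dB/decade.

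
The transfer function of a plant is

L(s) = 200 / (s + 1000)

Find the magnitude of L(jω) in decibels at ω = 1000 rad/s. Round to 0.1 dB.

Substitute s = j1000:
Numerator: 200 = 200 + j0
Denominator: (j1000) + 1000 = 1000 + j1000
|N| = √(200² + 0²) ≈ 200, ∠N ≈ 0.00°
|D| = √(1000² + 1000²) ≈ 1414.2, ∠D ≈ 45.00°
|L| = 200 / 1414.2 ≈ 0.14142
Gain = 20 log₁₀(0.14142) ≈ -16.99 dB

-17.0 dB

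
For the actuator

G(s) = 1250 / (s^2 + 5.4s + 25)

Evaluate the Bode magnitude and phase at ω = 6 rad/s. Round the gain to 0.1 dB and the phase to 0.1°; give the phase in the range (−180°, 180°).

31.3 dB, -108.8°

At s = jω = j6:
quadratic: (j6)² + 5.4·j6 + 25 = -11 + j32.4 → |·| ≈ 34.216, ∠ ≈ 108.75°
|G| = 1250 / 34.216 ≈ 36.533
Gain = 20 log₁₀(36.533) ≈ 31.25 dB
∠G = 0.00° − 108.75° = -108.75°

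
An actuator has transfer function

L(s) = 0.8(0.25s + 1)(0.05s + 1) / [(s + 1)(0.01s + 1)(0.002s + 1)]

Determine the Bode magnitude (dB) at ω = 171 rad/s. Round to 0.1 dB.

At ω = 171 rad/s:
zero (1 + j171·0.25) = 1 + j42.75 → |·| ≈ 42.762, ∠ ≈ 88.66°
zero (1 + j171·0.05) = 1 + j8.55 → |·| ≈ 8.6083, ∠ ≈ 83.33°
pole (1 + j171·1) = 1 + j171 → |·| ≈ 171, ∠ ≈ 89.66°
pole (1 + j171·0.01) = 1 + j1.71 → |·| ≈ 1.9809, ∠ ≈ 59.68°
pole (1 + j171·0.002) = 1 + j0.342 → |·| ≈ 1.0569, ∠ ≈ 18.88°
|L| = 0.8 · 42.762 · 8.6083 / (171 · 1.9809 · 1.0569) ≈ 0.82257
Gain = 20 log₁₀(0.82257) ≈ -1.70 dB

-1.7 dB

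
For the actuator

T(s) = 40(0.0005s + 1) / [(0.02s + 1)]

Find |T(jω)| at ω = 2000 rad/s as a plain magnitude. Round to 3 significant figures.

1.41

At ω = 2000 rad/s:
zero (1 + j2000·0.0005) = 1 + j1 → |·| ≈ 1.4142, ∠ ≈ 45.00°
pole (1 + j2000·0.02) = 1 + j40 → |·| ≈ 40.012, ∠ ≈ 88.57°
|T| = 40 · 1.4142 / (40.012) ≈ 1.4138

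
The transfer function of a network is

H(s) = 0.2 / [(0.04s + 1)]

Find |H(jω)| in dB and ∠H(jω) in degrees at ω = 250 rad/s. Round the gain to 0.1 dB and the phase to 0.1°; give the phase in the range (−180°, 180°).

At ω = 250 rad/s:
pole (1 + j250·0.04) = 1 + j10 → |·| ≈ 10.05, ∠ ≈ 84.29°
|H| = 0.2 · 1 / (10.05) ≈ 0.0199
Gain = 20 log₁₀(0.0199) ≈ -34.02 dB
∠H = (0°) − (84.29°) = -84.29°

-34.0 dB, -84.3°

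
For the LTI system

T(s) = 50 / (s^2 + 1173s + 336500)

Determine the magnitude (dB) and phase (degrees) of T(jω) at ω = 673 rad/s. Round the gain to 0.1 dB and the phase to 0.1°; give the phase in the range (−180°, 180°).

-84.1 dB, -98.4°

Substitute s = j673:
Numerator: 50 = 50 + j0
Denominator: (j673)^2 + 1173(j673) + 336500 = -116429 + j789429
|N| = √(50² + 0²) ≈ 50, ∠N ≈ 0.00°
|D| = √(116429² + 789429²) ≈ 7.9797e+05, ∠D ≈ 98.39°
|T| = 50 / 7.9797e+05 ≈ 6.2659e-05
Gain = 20 log₁₀(6.2659e-05) ≈ -84.06 dB
∠T = 0.00° − 98.39° = -98.39°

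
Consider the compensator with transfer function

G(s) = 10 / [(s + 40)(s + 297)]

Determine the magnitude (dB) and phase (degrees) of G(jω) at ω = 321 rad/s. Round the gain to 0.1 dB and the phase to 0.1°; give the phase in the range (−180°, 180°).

-83.0 dB, -130.1°

At s = jω = j321:
pole (s+40): 40 + j321 → |·| = √(40²+321²) = √104641 ≈ 323.48, ∠ = arctan(321/40) ≈ 82.90°
pole (s+297): 297 + j321 → |·| = √(297²+321²) = √191250 ≈ 437.32, ∠ = arctan(321/297) ≈ 47.22°
|G| = 10 / 1.4146e+05 ≈ 7.0691e-05
Gain = 20 log₁₀(7.0691e-05) ≈ -83.01 dB
∠G = 0.00° − 130.12° = -130.12°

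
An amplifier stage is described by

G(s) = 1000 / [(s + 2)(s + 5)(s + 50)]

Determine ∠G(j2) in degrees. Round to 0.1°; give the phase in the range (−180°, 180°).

At s = jω = j2:
pole (s+2): 2 + j2 → |·| = √(2²+2²) = √8 ≈ 2.8284, ∠ = arctan(2/2) ≈ 45.00°
pole (s+5): 5 + j2 → |·| = √(5²+2²) = √29 ≈ 5.3852, ∠ = arctan(2/5) ≈ 21.80°
pole (s+50): 50 + j2 → |·| = √(50²+2²) = √2504 ≈ 50.04, ∠ = arctan(2/50) ≈ 2.29°
∠G = 0.00° − 69.09° = -69.09°

-69.1°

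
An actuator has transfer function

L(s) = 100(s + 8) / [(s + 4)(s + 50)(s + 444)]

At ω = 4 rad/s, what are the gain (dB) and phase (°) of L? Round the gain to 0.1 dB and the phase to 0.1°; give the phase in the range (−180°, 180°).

At s = jω = j4:
zero (s+8): 8 + j4 → |·| = √(8²+4²) = √80 ≈ 8.9443, ∠ = arctan(4/8) ≈ 26.57°
pole (s+4): 4 + j4 → |·| = √(4²+4²) = √32 ≈ 5.6569, ∠ = arctan(4/4) ≈ 45.00°
pole (s+50): 50 + j4 → |·| = √(50²+4²) = √2516 ≈ 50.16, ∠ = arctan(4/50) ≈ 4.57°
pole (s+444): 444 + j4 → |·| = √(444²+4²) = √197152 ≈ 444.02, ∠ = arctan(4/444) ≈ 0.52°
|L| = 100 · 8.9443 / 1.2599e+05 ≈ 0.0070992
Gain = 20 log₁₀(0.0070992) ≈ -42.98 dB
∠L = 26.57° − 50.09° = -23.52°

-43.0 dB, -23.5°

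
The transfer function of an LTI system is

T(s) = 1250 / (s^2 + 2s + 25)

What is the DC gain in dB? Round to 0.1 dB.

T(0) = 1250 / 25 = 50
20 log₁₀(50) ≈ 33.98 dB

34.0 dB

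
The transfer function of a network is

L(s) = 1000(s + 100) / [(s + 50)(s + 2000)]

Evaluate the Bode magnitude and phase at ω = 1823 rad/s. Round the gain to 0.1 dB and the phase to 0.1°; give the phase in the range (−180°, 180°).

At s = jω = j1823:
zero (s+100): 100 + j1823 → |·| = √(100²+1823²) = √3333329 ≈ 1825.7, ∠ = arctan(1823/100) ≈ 86.86°
pole (s+50): 50 + j1823 → |·| = √(50²+1823²) = √3325829 ≈ 1823.7, ∠ = arctan(1823/50) ≈ 88.43°
pole (s+2000): 2000 + j1823 → |·| = √(2000²+1823²) = √7323329 ≈ 2706.2, ∠ = arctan(1823/2000) ≈ 42.35°
|L| = 1000 · 1825.7 / 4.9353e+06 ≈ 0.36993
Gain = 20 log₁₀(0.36993) ≈ -8.64 dB
∠L = 86.86° − 130.78° = -43.92°

-8.6 dB, -43.9°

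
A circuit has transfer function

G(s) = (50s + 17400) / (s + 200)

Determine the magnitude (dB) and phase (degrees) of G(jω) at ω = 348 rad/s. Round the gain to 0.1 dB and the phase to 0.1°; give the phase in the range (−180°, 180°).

Substitute s = j348:
Numerator: 50(j348) + 17400 = 17400 + j17400
Denominator: (j348) + 200 = 200 + j348
|N| = √(17400² + 17400²) ≈ 24607, ∠N ≈ 45.00°
|D| = √(200² + 348²) ≈ 401.38, ∠D ≈ 60.11°
|G| = 24607 / 401.38 ≈ 61.306
Gain = 20 log₁₀(61.306) ≈ 35.75 dB
∠G = 45.00° − 60.11° = -15.11°

35.8 dB, -15.1°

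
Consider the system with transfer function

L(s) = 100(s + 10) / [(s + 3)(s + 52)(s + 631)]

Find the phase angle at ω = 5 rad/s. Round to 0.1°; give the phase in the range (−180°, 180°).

-38.4°

At s = jω = j5:
zero (s+10): 10 + j5 → |·| = √(10²+5²) = √125 ≈ 11.18, ∠ = arctan(5/10) ≈ 26.57°
pole (s+3): 3 + j5 → |·| = √(3²+5²) = √34 ≈ 5.831, ∠ = arctan(5/3) ≈ 59.04°
pole (s+52): 52 + j5 → |·| = √(52²+5²) = √2729 ≈ 52.24, ∠ = arctan(5/52) ≈ 5.49°
pole (s+631): 631 + j5 → |·| = √(631²+5²) = √398186 ≈ 631.02, ∠ = arctan(5/631) ≈ 0.45°
∠L = 26.57° − 64.98° = -38.41°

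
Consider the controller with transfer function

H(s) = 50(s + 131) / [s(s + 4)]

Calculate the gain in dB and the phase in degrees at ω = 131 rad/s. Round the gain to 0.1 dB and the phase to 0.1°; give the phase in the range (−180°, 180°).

At s = jω = j131:
zero (s+131): 131 + j131 → |·| = √(131²+131²) = √34322 ≈ 185.26, ∠ = arctan(131/131) ≈ 45.00°
pole (s+4): 4 + j131 → |·| = √(4²+131²) = √17177 ≈ 131.06, ∠ = arctan(131/4) ≈ 88.25°
pole at origin: |s| = 131, ∠ = 90.00° (in denominator)
|H| = 50 · 185.26 / 17169 ≈ 0.53952
Gain = 20 log₁₀(0.53952) ≈ -5.36 dB
∠H = 45.00° − 178.25° = -133.25°

-5.4 dB, -133.3°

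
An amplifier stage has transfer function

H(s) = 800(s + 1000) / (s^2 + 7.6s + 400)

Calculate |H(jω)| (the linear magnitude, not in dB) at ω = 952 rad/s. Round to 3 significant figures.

1.22

At s = jω = j952:
zero (s+1000): 1000 + j952 → |·| = √(1000²+952²) = √1906304 ≈ 1380.7, ∠ = arctan(952/1000) ≈ 43.59°
quadratic: (j952)² + 7.6·j952 + 400 = -905904 + j7235.2 → |·| ≈ 9.0593e+05, ∠ ≈ 179.54°
|H| = 800 · 1380.7 / 9.0593e+05 ≈ 1.2193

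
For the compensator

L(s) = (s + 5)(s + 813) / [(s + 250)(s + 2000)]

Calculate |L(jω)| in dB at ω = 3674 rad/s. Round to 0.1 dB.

-0.9 dB

At s = jω = j3674:
zero (s+5): 5 + j3674 → |·| = √(5²+3674²) = √13498301 ≈ 3674, ∠ = arctan(3674/5) ≈ 89.92°
zero (s+813): 813 + j3674 → |·| = √(813²+3674²) = √14159245 ≈ 3762.9, ∠ = arctan(3674/813) ≈ 77.52°
pole (s+250): 250 + j3674 → |·| = √(250²+3674²) = √13560776 ≈ 3682.5, ∠ = arctan(3674/250) ≈ 86.11°
pole (s+2000): 2000 + j3674 → |·| = √(2000²+3674²) = √17498276 ≈ 4183.1, ∠ = arctan(3674/2000) ≈ 61.44°
|L| = 1 · 1.3825e+07 / 1.5404e+07 ≈ 0.89749
Gain = 20 log₁₀(0.89749) ≈ -0.94 dB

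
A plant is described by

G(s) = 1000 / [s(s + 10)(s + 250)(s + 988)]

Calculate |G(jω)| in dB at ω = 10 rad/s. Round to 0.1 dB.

At s = jω = j10:
pole (s+10): 10 + j10 → |·| = √(10²+10²) = √200 ≈ 14.142, ∠ = arctan(10/10) ≈ 45.00°
pole (s+250): 250 + j10 → |·| = √(250²+10²) = √62600 ≈ 250.2, ∠ = arctan(10/250) ≈ 2.29°
pole (s+988): 988 + j10 → |·| = √(988²+10²) = √976244 ≈ 988.05, ∠ = arctan(10/988) ≈ 0.58°
pole at origin: |s| = 10, ∠ = 90.00° (in denominator)
|G| = 1000 / 3.496e+07 ≈ 2.8604e-05
Gain = 20 log₁₀(2.8604e-05) ≈ -90.87 dB

-90.9 dB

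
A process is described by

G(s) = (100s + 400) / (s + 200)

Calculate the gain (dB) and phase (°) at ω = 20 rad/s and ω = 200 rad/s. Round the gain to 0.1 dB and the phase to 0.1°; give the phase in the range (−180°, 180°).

Substitute s = j20:
Numerator: 100(j20) + 400 = 400 + j2000
Denominator: (j20) + 200 = 200 + j20
|N| = √(400² + 2000²) ≈ 2039.6, ∠N ≈ 78.69°
|D| = √(200² + 20²) ≈ 201, ∠D ≈ 5.71°
|G| = 2039.6 / 201 ≈ 10.147
Gain = 20 log₁₀(10.147) ≈ 20.13 dB
∠G = 78.69° − 5.71° = 72.98°

Substitute s = j200:
Numerator: 100(j200) + 400 = 400 + j20000
Denominator: (j200) + 200 = 200 + j200
|N| = √(400² + 20000²) ≈ 20004, ∠N ≈ 88.85°
|D| = √(200² + 200²) ≈ 282.84, ∠D ≈ 45.00°
|G| = 20004 / 282.84 ≈ 70.725
Gain = 20 log₁₀(70.725) ≈ 36.99 dB
∠G = 88.85° − 45.00° = 43.85°

ω = 20: 20.1 dB, 73.0°; ω = 200: 37.0 dB, 43.9°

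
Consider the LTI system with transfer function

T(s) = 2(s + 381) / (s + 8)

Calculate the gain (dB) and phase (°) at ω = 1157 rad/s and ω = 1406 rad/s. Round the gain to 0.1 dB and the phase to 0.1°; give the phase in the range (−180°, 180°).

ω = 1157: 6.5 dB, -17.8°; ω = 1406: 6.3 dB, -14.8°

At s = jω = j1157:
zero (s+381): 381 + j1157 → |·| = √(381²+1157²) = √1483810 ≈ 1218.1, ∠ = arctan(1157/381) ≈ 71.77°
pole (s+8): 8 + j1157 → |·| = √(8²+1157²) = √1338713 ≈ 1157, ∠ = arctan(1157/8) ≈ 89.60°
|T| = 2 · 1218.1 / 1157 ≈ 2.1056
Gain = 20 log₁₀(2.1056) ≈ 6.47 dB
∠T = 71.77° − 89.60° = -17.83°

At s = jω = j1406:
zero (s+381): 381 + j1406 → |·| = √(381²+1406²) = √2121997 ≈ 1456.7, ∠ = arctan(1406/381) ≈ 74.84°
pole (s+8): 8 + j1406 → |·| = √(8²+1406²) = √1976900 ≈ 1406, ∠ = arctan(1406/8) ≈ 89.67°
|T| = 2 · 1456.7 / 1406 ≈ 2.0721
Gain = 20 log₁₀(2.0721) ≈ 6.33 dB
∠T = 74.84° − 89.67° = -14.83°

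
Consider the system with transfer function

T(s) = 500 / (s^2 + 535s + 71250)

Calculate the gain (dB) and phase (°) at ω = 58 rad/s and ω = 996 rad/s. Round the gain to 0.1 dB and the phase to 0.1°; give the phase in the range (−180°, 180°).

ω = 58: -43.5 dB, -24.6°; ω = 996: -66.6 dB, -149.9°

Substitute s = j58:
Numerator: 500 = 500 + j0
Denominator: (j58)^2 + 535(j58) + 71250 = 67886 + j31030
|N| = √(500² + 0²) ≈ 500, ∠N ≈ 0.00°
|D| = √(67886² + 31030²) ≈ 74642, ∠D ≈ 24.56°
|T| = 500 / 74642 ≈ 0.0066986
Gain = 20 log₁₀(0.0066986) ≈ -43.48 dB
∠T = 0.00° − 24.56° = -24.56°

Substitute s = j996:
Numerator: 500 = 500 + j0
Denominator: (j996)^2 + 535(j996) + 71250 = -920766 + j532860
|N| = √(500² + 0²) ≈ 500, ∠N ≈ 0.00°
|D| = √(920766² + 532860²) ≈ 1.0638e+06, ∠D ≈ 149.94°
|T| = 500 / 1.0638e+06 ≈ 0.00047001
Gain = 20 log₁₀(0.00047001) ≈ -66.56 dB
∠T = 0.00° − 149.94° = -149.94°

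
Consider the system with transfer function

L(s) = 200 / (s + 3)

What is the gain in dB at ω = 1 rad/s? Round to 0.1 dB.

At s = jω = j1:
pole (s+3): 3 + j1 → |·| = √(3²+1²) = √10 ≈ 3.1623, ∠ = arctan(1/3) ≈ 18.43°
|L| = 200 / 3.1623 ≈ 63.245
Gain = 20 log₁₀(63.245) ≈ 36.02 dB

36.0 dB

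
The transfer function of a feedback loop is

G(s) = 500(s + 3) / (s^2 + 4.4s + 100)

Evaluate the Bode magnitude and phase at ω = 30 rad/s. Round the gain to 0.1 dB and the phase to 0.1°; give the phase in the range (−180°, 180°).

25.4 dB, -86.3°

At s = jω = j30:
zero (s+3): 3 + j30 → |·| = √(3²+30²) = √909 ≈ 30.15, ∠ = arctan(30/3) ≈ 84.29°
quadratic: (j30)² + 4.4·j30 + 100 = -800 + j132 → |·| ≈ 810.82, ∠ ≈ 170.63°
|G| = 500 · 30.15 / 810.82 ≈ 18.592
Gain = 20 log₁₀(18.592) ≈ 25.39 dB
∠G = 84.29° − 170.63° = -86.34°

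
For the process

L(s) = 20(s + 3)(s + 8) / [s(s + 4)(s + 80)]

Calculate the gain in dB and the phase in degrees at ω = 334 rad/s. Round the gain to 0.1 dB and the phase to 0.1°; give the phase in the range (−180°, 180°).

At s = jω = j334:
zero (s+3): 3 + j334 → |·| = √(3²+334²) = √111565 ≈ 334.01, ∠ = arctan(334/3) ≈ 89.49°
zero (s+8): 8 + j334 → |·| = √(8²+334²) = √111620 ≈ 334.1, ∠ = arctan(334/8) ≈ 88.63°
pole (s+4): 4 + j334 → |·| = √(4²+334²) = √111572 ≈ 334.02, ∠ = arctan(334/4) ≈ 89.31°
pole (s+80): 80 + j334 → |·| = √(80²+334²) = √117956 ≈ 343.45, ∠ = arctan(334/80) ≈ 76.53°
pole at origin: |s| = 334, ∠ = 90.00° (in denominator)
|L| = 20 · 1.1159e+05 / 3.8316e+07 ≈ 0.058247
Gain = 20 log₁₀(0.058247) ≈ -24.69 dB
∠L = 178.12° − 255.84° = -77.72°

-24.7 dB, -77.7°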